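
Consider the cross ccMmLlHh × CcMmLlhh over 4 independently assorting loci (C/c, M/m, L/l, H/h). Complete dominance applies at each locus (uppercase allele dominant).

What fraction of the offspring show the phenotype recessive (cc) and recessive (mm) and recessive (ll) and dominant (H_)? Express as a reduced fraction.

ccMmLlHh gametes: cMLH×2, cMLh×2, cMlH×2, cMlh×2, cmLH×2, cmLh×2, cmlH×2, cmlh×2
CcMmLlhh gametes: CMLh×2, CMlh×2, CmLh×2, Cmlh×2, cMLh×2, cMlh×2, cmLh×2, cmlh×2
ccMmLlHh×CcMmLlhh grid (16·16=256): CcMMLLHh=4 CcMMLLhh=4 CcMMLlHh=8 CcMMLlhh=8 CcMMllHh=4 CcMMllhh=4 CcMmLLHh=8 CcMmLLhh=8 CcMmLlHh=16 CcMmLlhh=16 CcMmllHh=8 CcMmllhh=8 CcmmLLHh=4 CcmmLLhh=4 CcmmLlHh=8 CcmmLlhh=8 CcmmllHh=4 Ccmmllhh=4 ccMMLLHh=4 ccMMLLhh=4 ccMMLlHh=8 ccMMLlhh=8 ccMMllHh=4 ccMMllhh=4 ccMmLLHh=8 ccMmLLhh=8 ccMmLlHh=16 ccMmLlhh=16 ccMmllHh=8 ccMmllhh=8 ccmmLLHh=4 ccmmLLhh=4 ccmmLlHh=8 ccmmLlhh=8 ccmmllHh=4 ccmmllhh=4
cc mm ll H_ hits 4/256; gcd=4; 4÷4/256÷4 = 1/64

P(cc mm ll H_) = 1/64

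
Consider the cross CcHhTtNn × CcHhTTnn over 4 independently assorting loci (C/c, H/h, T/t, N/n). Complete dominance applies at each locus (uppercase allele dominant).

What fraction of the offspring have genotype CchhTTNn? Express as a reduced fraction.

CcHhTtNn gametes: CHTN×1, CHTn×1, CHtN×1, CHtn×1, ChTN×1, ChTn×1, ChtN×1, Chtn×1, cHTN×1, cHTn×1, cHtN×1, cHtn×1, chTN×1, chTn×1, chtN×1, chtn×1
CcHhTTnn gametes: CHTn×4, ChTn×4, cHTn×4, chTn×4
CcHhTtNn×CcHhTTnn grid (16·16=256): CCHHTTNn=4 CCHHTTnn=4 CCHHTtNn=4 CCHHTtnn=4 CCHhTTNn=8 CCHhTTnn=8 CCHhTtNn=8 CCHhTtnn=8 CChhTTNn=4 CChhTTnn=4 CChhTtNn=4 CChhTtnn=4 CcHHTTNn=8 CcHHTTnn=8 CcHHTtNn=8 CcHHTtnn=8 CcHhTTNn=16 CcHhTTnn=16 CcHhTtNn=16 CcHhTtnn=16 CchhTTNn=8 CchhTTnn=8 CchhTtNn=8 CchhTtnn=8 ccHHTTNn=4 ccHHTTnn=4 ccHHTtNn=4 ccHHTtnn=4 ccHhTTNn=8 ccHhTTnn=8 ccHhTtNn=8 ccHhTtnn=8 cchhTTNn=4 cchhTTnn=4 cchhTtNn=4 cchhTtnn=4
CchhTTNn hits 8/256; gcd=8; 8÷8/256÷8 = 1/32

P(CchhTTNn) = 1/32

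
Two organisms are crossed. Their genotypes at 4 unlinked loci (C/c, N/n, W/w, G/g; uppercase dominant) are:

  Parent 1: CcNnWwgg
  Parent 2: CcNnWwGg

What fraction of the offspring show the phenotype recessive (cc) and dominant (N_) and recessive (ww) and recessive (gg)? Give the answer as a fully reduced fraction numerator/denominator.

CcNnWwgg gametes: CNWg×2, CNwg×2, CnWg×2, Cnwg×2, cNWg×2, cNwg×2, cnWg×2, cnwg×2
CcNnWwGg gametes: CNWG×1, CNWg×1, CNwG×1, CNwg×1, CnWG×1, CnWg×1, CnwG×1, Cnwg×1, cNWG×1, cNWg×1, cNwG×1, cNwg×1, cnWG×1, cnWg×1, cnwG×1, cnwg×1
CcNnWwgg×CcNnWwGg grid (16·16=256): CCNNWWGg=2 CCNNWWgg=2 CCNNWwGg=4 CCNNWwgg=4 CCNNwwGg=2 CCNNwwgg=2 CCNnWWGg=4 CCNnWWgg=4 CCNnWwGg=8 CCNnWwgg=8 CCNnwwGg=4 CCNnwwgg=4 CCnnWWGg=2 CCnnWWgg=2 CCnnWwGg=4 CCnnWwgg=4 CCnnwwGg=2 CCnnwwgg=2 CcNNWWGg=4 CcNNWWgg=4 CcNNWwGg=8 CcNNWwgg=8 CcNNwwGg=4 CcNNwwgg=4 CcNnWWGg=8 CcNnWWgg=8 CcNnWwGg=16 CcNnWwgg=16 CcNnwwGg=8 CcNnwwgg=8 CcnnWWGg=4 CcnnWWgg=4 CcnnWwGg=8 CcnnWwgg=8 CcnnwwGg=4 Ccnnwwgg=4 ccNNWWGg=2 ccNNWWgg=2 ccNNWwGg=4 ccNNWwgg=4 ccNNwwGg=2 ccNNwwgg=2 ccNnWWGg=4 ccNnWWgg=4 ccNnWwGg=8 ccNnWwgg=8 ccNnwwGg=4 ccNnwwgg=4 ccnnWWGg=2 ccnnWWgg=2 ccnnWwGg=4 ccnnWwgg=4 ccnnwwGg=2 ccnnwwgg=2
cc N_ ww gg hits 6/256; gcd=2; 6÷2/256÷2 = 3/128

P(cc N_ ww gg) = 3/128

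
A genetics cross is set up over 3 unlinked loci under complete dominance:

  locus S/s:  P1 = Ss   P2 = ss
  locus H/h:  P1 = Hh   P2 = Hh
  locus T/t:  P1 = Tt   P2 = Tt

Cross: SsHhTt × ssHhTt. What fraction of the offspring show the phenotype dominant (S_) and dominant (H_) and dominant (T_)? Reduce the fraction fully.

SsHhTt gametes: SHT×1, SHt×1, ShT×1, Sht×1, sHT×1, sHt×1, shT×1, sht×1
ssHhTt gametes: sHT×2, sHt×2, shT×2, sht×2
SsHhTt×ssHhTt grid (8·8=64): SsHHTT=2 SsHHTt=4 SsHHtt=2 SsHhTT=4 SsHhTt=8 SsHhtt=4 SshhTT=2 SshhTt=4 Sshhtt=2 ssHHTT=2 ssHHTt=4 ssHHtt=2 ssHhTT=4 ssHhTt=8 ssHhtt=4 sshhTT=2 sshhTt=4 sshhtt=2
S_ H_ T_ hits 18/64; gcd=2; 18÷2/64÷2 = 9/32

P(S_ H_ T_) = 9/32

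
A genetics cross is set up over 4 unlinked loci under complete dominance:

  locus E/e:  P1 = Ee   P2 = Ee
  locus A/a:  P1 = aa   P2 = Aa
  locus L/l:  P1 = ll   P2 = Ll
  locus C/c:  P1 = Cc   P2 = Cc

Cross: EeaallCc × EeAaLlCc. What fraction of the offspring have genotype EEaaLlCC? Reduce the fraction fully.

P(EEaaLlCC) = 1/64

EeaallCc gametes: EalC×4, Ealc×4, ealC×4, ealc×4
EeAaLlCc gametes: EALC×1, EALc×1, EAlC×1, EAlc×1, EaLC×1, EaLc×1, EalC×1, Ealc×1, eALC×1, eALc×1, eAlC×1, eAlc×1, eaLC×1, eaLc×1, ealC×1, ealc×1
EeaallCc×EeAaLlCc grid (16·16=256): EEAaLlCC=4 EEAaLlCc=8 EEAaLlcc=4 EEAallCC=4 EEAallCc=8 EEAallcc=4 EEaaLlCC=4 EEaaLlCc=8 EEaaLlcc=4 EEaallCC=4 EEaallCc=8 EEaallcc=4 EeAaLlCC=8 EeAaLlCc=16 EeAaLlcc=8 EeAallCC=8 EeAallCc=16 EeAallcc=8 EeaaLlCC=8 EeaaLlCc=16 EeaaLlcc=8 EeaallCC=8 EeaallCc=16 Eeaallcc=8 eeAaLlCC=4 eeAaLlCc=8 eeAaLlcc=4 eeAallCC=4 eeAallCc=8 eeAallcc=4 eeaaLlCC=4 eeaaLlCc=8 eeaaLlcc=4 eeaallCC=4 eeaallCc=8 eeaallcc=4
EEaaLlCC hits 4/256; gcd=4; 4÷4/256÷4 = 1/64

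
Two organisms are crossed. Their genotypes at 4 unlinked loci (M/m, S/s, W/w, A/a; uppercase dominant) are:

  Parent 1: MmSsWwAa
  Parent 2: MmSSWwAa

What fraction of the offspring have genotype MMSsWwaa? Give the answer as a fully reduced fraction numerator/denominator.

MmSsWwAa gametes: MSWA×1, MSWa×1, MSwA×1, MSwa×1, MsWA×1, MsWa×1, MswA×1, Mswa×1, mSWA×1, mSWa×1, mSwA×1, mSwa×1, msWA×1, msWa×1, mswA×1, mswa×1
MmSSWwAa gametes: MSWA×2, MSWa×2, MSwA×2, MSwa×2, mSWA×2, mSWa×2, mSwA×2, mSwa×2
MmSsWwAa×MmSSWwAa grid (16·16=256): MMSSWWAA=2 MMSSWWAa=4 MMSSWWaa=2 MMSSWwAA=4 MMSSWwAa=8 MMSSWwaa=4 MMSSwwAA=2 MMSSwwAa=4 MMSSwwaa=2 MMSsWWAA=2 MMSsWWAa=4 MMSsWWaa=2 MMSsWwAA=4 MMSsWwAa=8 MMSsWwaa=4 MMSswwAA=2 MMSswwAa=4 MMSswwaa=2 MmSSWWAA=4 MmSSWWAa=8 MmSSWWaa=4 MmSSWwAA=8 MmSSWwAa=16 MmSSWwaa=8 MmSSwwAA=4 MmSSwwAa=8 MmSSwwaa=4 MmSsWWAA=4 MmSsWWAa=8 MmSsWWaa=4 MmSsWwAA=8 MmSsWwAa=16 MmSsWwaa=8 MmSswwAA=4 MmSswwAa=8 MmSswwaa=4 mmSSWWAA=2 mmSSWWAa=4 mmSSWWaa=2 mmSSWwAA=4 mmSSWwAa=8 mmSSWwaa=4 mmSSwwAA=2 mmSSwwAa=4 mmSSwwaa=2 mmSsWWAA=2 mmSsWWAa=4 mmSsWWaa=2 mmSsWwAA=4 mmSsWwAa=8 mmSsWwaa=4 mmSswwAA=2 mmSswwAa=4 mmSswwaa=2
MMSsWwaa hits 4/256; gcd=4; 4÷4/256÷4 = 1/64

P(MMSsWwaa) = 1/64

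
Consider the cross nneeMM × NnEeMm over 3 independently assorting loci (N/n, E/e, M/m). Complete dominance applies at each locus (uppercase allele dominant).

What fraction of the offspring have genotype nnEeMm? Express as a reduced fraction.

P(nnEeMm) = 1/8

nneeMM gametes: neM×8
NnEeMm gametes: NEM×1, NEm×1, NeM×1, Nem×1, nEM×1, nEm×1, neM×1, nem×1
nneeMM×NnEeMm grid (8·8=64): NnEeMM=8 NnEeMm=8 NneeMM=8 NneeMm=8 nnEeMM=8 nnEeMm=8 nneeMM=8 nneeMm=8
nnEeMm hits 8/64; gcd=8; 8÷8/64÷8 = 1/8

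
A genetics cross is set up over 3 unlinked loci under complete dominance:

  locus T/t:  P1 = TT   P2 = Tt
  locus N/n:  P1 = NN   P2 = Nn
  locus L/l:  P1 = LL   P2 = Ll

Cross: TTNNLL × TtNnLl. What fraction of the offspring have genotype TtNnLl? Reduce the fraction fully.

P(TtNnLl) = 1/8

TTNNLL gametes: TNL×8
TtNnLl gametes: TNL×1, TNl×1, TnL×1, Tnl×1, tNL×1, tNl×1, tnL×1, tnl×1
TTNNLL×TtNnLl grid (8·8=64): TTNNLL=8 TTNNLl=8 TTNnLL=8 TTNnLl=8 TtNNLL=8 TtNNLl=8 TtNnLL=8 TtNnLl=8
TtNnLl hits 8/64; gcd=8; 8÷8/64÷8 = 1/8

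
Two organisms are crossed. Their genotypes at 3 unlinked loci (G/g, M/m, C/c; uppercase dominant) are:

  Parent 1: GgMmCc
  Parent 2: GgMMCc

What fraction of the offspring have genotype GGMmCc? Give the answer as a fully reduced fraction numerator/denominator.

GgMmCc gametes: GMC×1, GMc×1, GmC×1, Gmc×1, gMC×1, gMc×1, gmC×1, gmc×1
GgMMCc gametes: GMC×2, GMc×2, gMC×2, gMc×2
GgMmCc×GgMMCc grid (8·8=64): GGMMCC=2 GGMMCc=4 GGMMcc=2 GGMmCC=2 GGMmCc=4 GGMmcc=2 GgMMCC=4 GgMMCc=8 GgMMcc=4 GgMmCC=4 GgMmCc=8 GgMmcc=4 ggMMCC=2 ggMMCc=4 ggMMcc=2 ggMmCC=2 ggMmCc=4 ggMmcc=2
GGMmCc hits 4/64; gcd=4; 4÷4/64÷4 = 1/16

P(GGMmCc) = 1/16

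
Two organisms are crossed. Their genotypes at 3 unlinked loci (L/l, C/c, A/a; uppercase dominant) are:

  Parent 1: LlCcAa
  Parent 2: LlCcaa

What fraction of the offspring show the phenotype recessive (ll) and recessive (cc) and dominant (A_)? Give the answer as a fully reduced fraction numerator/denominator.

P(ll cc A_) = 1/32

LlCcAa gametes: LCA×1, LCa×1, LcA×1, Lca×1, lCA×1, lCa×1, lcA×1, lca×1
LlCcaa gametes: LCa×2, Lca×2, lCa×2, lca×2
LlCcAa×LlCcaa grid (8·8=64): LLCCAa=2 LLCCaa=2 LLCcAa=4 LLCcaa=4 LLccAa=2 LLccaa=2 LlCCAa=4 LlCCaa=4 LlCcAa=8 LlCcaa=8 LlccAa=4 Llccaa=4 llCCAa=2 llCCaa=2 llCcAa=4 llCcaa=4 llccAa=2 llccaa=2
ll cc A_ hits 2/64; gcd=2; 2÷2/64÷2 = 1/32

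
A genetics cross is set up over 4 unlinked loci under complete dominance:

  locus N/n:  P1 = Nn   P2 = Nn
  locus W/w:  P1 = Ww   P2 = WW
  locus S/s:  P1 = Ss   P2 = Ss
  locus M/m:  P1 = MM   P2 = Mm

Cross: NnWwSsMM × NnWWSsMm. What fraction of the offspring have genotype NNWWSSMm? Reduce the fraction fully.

NnWwSsMM gametes: NWSM×2, NWsM×2, NwSM×2, NwsM×2, nWSM×2, nWsM×2, nwSM×2, nwsM×2
NnWWSsMm gametes: NWSM×2, NWSm×2, NWsM×2, NWsm×2, nWSM×2, nWSm×2, nWsM×2, nWsm×2
NnWwSsMM×NnWWSsMm grid (16·16=256): NNWWSSMM=4 NNWWSSMm=4 NNWWSsMM=8 NNWWSsMm=8 NNWWssMM=4 NNWWssMm=4 NNWwSSMM=4 NNWwSSMm=4 NNWwSsMM=8 NNWwSsMm=8 NNWwssMM=4 NNWwssMm=4 NnWWSSMM=8 NnWWSSMm=8 NnWWSsMM=16 NnWWSsMm=16 NnWWssMM=8 NnWWssMm=8 NnWwSSMM=8 NnWwSSMm=8 NnWwSsMM=16 NnWwSsMm=16 NnWwssMM=8 NnWwssMm=8 nnWWSSMM=4 nnWWSSMm=4 nnWWSsMM=8 nnWWSsMm=8 nnWWssMM=4 nnWWssMm=4 nnWwSSMM=4 nnWwSSMm=4 nnWwSsMM=8 nnWwSsMm=8 nnWwssMM=4 nnWwssMm=4
NNWWSSMm hits 4/256; gcd=4; 4÷4/256÷4 = 1/64

P(NNWWSSMm) = 1/64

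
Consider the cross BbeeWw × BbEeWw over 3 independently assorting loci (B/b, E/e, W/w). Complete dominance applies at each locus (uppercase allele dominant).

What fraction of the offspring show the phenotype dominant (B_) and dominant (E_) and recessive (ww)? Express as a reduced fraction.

BbeeWw gametes: BeW×2, Bew×2, beW×2, bew×2
BbEeWw gametes: BEW×1, BEw×1, BeW×1, Bew×1, bEW×1, bEw×1, beW×1, bew×1
BbeeWw×BbEeWw grid (8·8=64): BBEeWW=2 BBEeWw=4 BBEeww=2 BBeeWW=2 BBeeWw=4 BBeeww=2 BbEeWW=4 BbEeWw=8 BbEeww=4 BbeeWW=4 BbeeWw=8 Bbeeww=4 bbEeWW=2 bbEeWw=4 bbEeww=2 bbeeWW=2 bbeeWw=4 bbeeww=2
B_ E_ ww hits 6/64; gcd=2; 6÷2/64÷2 = 3/32

P(B_ E_ ww) = 3/32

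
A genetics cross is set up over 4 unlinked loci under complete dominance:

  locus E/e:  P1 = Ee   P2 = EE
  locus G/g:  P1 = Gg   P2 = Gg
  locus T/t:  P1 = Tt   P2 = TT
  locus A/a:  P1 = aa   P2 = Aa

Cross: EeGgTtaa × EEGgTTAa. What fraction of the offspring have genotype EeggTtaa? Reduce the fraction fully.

EeGgTtaa gametes: EGTa×2, EGta×2, EgTa×2, Egta×2, eGTa×2, eGta×2, egTa×2, egta×2
EEGgTTAa gametes: EGTA×4, EGTa×4, EgTA×4, EgTa×4
EeGgTtaa×EEGgTTAa grid (16·16=256): EEGGTTAa=8 EEGGTTaa=8 EEGGTtAa=8 EEGGTtaa=8 EEGgTTAa=16 EEGgTTaa=16 EEGgTtAa=16 EEGgTtaa=16 EEggTTAa=8 EEggTTaa=8 EEggTtAa=8 EEggTtaa=8 EeGGTTAa=8 EeGGTTaa=8 EeGGTtAa=8 EeGGTtaa=8 EeGgTTAa=16 EeGgTTaa=16 EeGgTtAa=16 EeGgTtaa=16 EeggTTAa=8 EeggTTaa=8 EeggTtAa=8 EeggTtaa=8
EeggTtaa hits 8/256; gcd=8; 8÷8/256÷8 = 1/32

P(EeggTtaa) = 1/32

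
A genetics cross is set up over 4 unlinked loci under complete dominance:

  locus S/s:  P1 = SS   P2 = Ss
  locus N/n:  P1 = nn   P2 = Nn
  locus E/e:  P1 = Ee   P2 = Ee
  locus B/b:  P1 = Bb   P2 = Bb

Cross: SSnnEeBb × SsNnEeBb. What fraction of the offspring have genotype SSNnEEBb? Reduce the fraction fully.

P(SSNnEEBb) = 1/32

SSnnEeBb gametes: SnEB×4, SnEb×4, SneB×4, Sneb×4
SsNnEeBb gametes: SNEB×1, SNEb×1, SNeB×1, SNeb×1, SnEB×1, SnEb×1, SneB×1, Sneb×1, sNEB×1, sNEb×1, sNeB×1, sNeb×1, snEB×1, snEb×1, sneB×1, sneb×1
SSnnEeBb×SsNnEeBb grid (16·16=256): SSNnEEBB=4 SSNnEEBb=8 SSNnEEbb=4 SSNnEeBB=8 SSNnEeBb=16 SSNnEebb=8 SSNneeBB=4 SSNneeBb=8 SSNneebb=4 SSnnEEBB=4 SSnnEEBb=8 SSnnEEbb=4 SSnnEeBB=8 SSnnEeBb=16 SSnnEebb=8 SSnneeBB=4 SSnneeBb=8 SSnneebb=4 SsNnEEBB=4 SsNnEEBb=8 SsNnEEbb=4 SsNnEeBB=8 SsNnEeBb=16 SsNnEebb=8 SsNneeBB=4 SsNneeBb=8 SsNneebb=4 SsnnEEBB=4 SsnnEEBb=8 SsnnEEbb=4 SsnnEeBB=8 SsnnEeBb=16 SsnnEebb=8 SsnneeBB=4 SsnneeBb=8 Ssnneebb=4
SSNnEEBb hits 8/256; gcd=8; 8÷8/256÷8 = 1/32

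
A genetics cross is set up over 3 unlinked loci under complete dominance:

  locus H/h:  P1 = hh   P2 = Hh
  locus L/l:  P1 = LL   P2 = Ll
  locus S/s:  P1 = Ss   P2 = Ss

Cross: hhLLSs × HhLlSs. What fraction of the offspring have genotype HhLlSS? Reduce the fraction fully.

hhLLSs gametes: hLS×4, hLs×4
HhLlSs gametes: HLS×1, HLs×1, HlS×1, Hls×1, hLS×1, hLs×1, hlS×1, hls×1
hhLLSs×HhLlSs grid (8·8=64): HhLLSS=4 HhLLSs=8 HhLLss=4 HhLlSS=4 HhLlSs=8 HhLlss=4 hhLLSS=4 hhLLSs=8 hhLLss=4 hhLlSS=4 hhLlSs=8 hhLlss=4
HhLlSS hits 4/64; gcd=4; 4÷4/64÷4 = 1/16

P(HhLlSS) = 1/16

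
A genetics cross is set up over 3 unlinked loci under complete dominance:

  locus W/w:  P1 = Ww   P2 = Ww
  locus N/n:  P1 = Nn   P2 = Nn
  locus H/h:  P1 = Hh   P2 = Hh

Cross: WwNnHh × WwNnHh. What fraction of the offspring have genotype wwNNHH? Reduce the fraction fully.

P(wwNNHH) = 1/64

WwNnHh gametes: WNH×1, WNh×1, WnH×1, Wnh×1, wNH×1, wNh×1, wnH×1, wnh×1
WwNnHh gametes: WNH×1, WNh×1, WnH×1, Wnh×1, wNH×1, wNh×1, wnH×1, wnh×1
WwNnHh×WwNnHh grid (8·8=64): WWNNHH=1 WWNNHh=2 WWNNhh=1 WWNnHH=2 WWNnHh=4 WWNnhh=2 WWnnHH=1 WWnnHh=2 WWnnhh=1 WwNNHH=2 WwNNHh=4 WwNNhh=2 WwNnHH=4 WwNnHh=8 WwNnhh=4 WwnnHH=2 WwnnHh=4 Wwnnhh=2 wwNNHH=1 wwNNHh=2 wwNNhh=1 wwNnHH=2 wwNnHh=4 wwNnhh=2 wwnnHH=1 wwnnHh=2 wwnnhh=1
wwNNHH hits 1/64; gcd=1; 1÷1/64÷1 = 1/64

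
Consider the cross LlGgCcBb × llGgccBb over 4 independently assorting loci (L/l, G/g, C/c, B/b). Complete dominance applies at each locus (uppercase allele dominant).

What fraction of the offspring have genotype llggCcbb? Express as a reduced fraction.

P(llggCcbb) = 1/64

LlGgCcBb gametes: LGCB×1, LGCb×1, LGcB×1, LGcb×1, LgCB×1, LgCb×1, LgcB×1, Lgcb×1, lGCB×1, lGCb×1, lGcB×1, lGcb×1, lgCB×1, lgCb×1, lgcB×1, lgcb×1
llGgccBb gametes: lGcB×4, lGcb×4, lgcB×4, lgcb×4
LlGgCcBb×llGgccBb grid (16·16=256): LlGGCcBB=4 LlGGCcBb=8 LlGGCcbb=4 LlGGccBB=4 LlGGccBb=8 LlGGccbb=4 LlGgCcBB=8 LlGgCcBb=16 LlGgCcbb=8 LlGgccBB=8 LlGgccBb=16 LlGgccbb=8 LlggCcBB=4 LlggCcBb=8 LlggCcbb=4 LlggccBB=4 LlggccBb=8 Llggccbb=4 llGGCcBB=4 llGGCcBb=8 llGGCcbb=4 llGGccBB=4 llGGccBb=8 llGGccbb=4 llGgCcBB=8 llGgCcBb=16 llGgCcbb=8 llGgccBB=8 llGgccBb=16 llGgccbb=8 llggCcBB=4 llggCcBb=8 llggCcbb=4 llggccBB=4 llggccBb=8 llggccbb=4
llggCcbb hits 4/256; gcd=4; 4÷4/256÷4 = 1/64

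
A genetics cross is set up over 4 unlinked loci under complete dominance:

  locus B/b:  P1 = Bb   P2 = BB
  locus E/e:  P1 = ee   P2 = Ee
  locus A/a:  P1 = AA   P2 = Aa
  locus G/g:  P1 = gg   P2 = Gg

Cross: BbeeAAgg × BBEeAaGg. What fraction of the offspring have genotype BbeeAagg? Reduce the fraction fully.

P(BbeeAagg) = 1/16

BbeeAAgg gametes: BeAg×8, beAg×8
BBEeAaGg gametes: BEAG×2, BEAg×2, BEaG×2, BEag×2, BeAG×2, BeAg×2, BeaG×2, Beag×2
BbeeAAgg×BBEeAaGg grid (16·16=256): BBEeAAGg=16 BBEeAAgg=16 BBEeAaGg=16 BBEeAagg=16 BBeeAAGg=16 BBeeAAgg=16 BBeeAaGg=16 BBeeAagg=16 BbEeAAGg=16 BbEeAAgg=16 BbEeAaGg=16 BbEeAagg=16 BbeeAAGg=16 BbeeAAgg=16 BbeeAaGg=16 BbeeAagg=16
BbeeAagg hits 16/256; gcd=16; 16÷16/256÷16 = 1/16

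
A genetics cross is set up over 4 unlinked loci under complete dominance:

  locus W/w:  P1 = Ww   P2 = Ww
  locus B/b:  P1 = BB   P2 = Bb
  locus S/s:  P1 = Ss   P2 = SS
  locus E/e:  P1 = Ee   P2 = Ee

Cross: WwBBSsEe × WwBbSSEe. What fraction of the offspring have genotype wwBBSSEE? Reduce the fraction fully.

P(wwBBSSEE) = 1/64

WwBBSsEe gametes: WBSE×2, WBSe×2, WBsE×2, WBse×2, wBSE×2, wBSe×2, wBsE×2, wBse×2
WwBbSSEe gametes: WBSE×2, WBSe×2, WbSE×2, WbSe×2, wBSE×2, wBSe×2, wbSE×2, wbSe×2
WwBBSsEe×WwBbSSEe grid (16·16=256): WWBBSSEE=4 WWBBSSEe=8 WWBBSSee=4 WWBBSsEE=4 WWBBSsEe=8 WWBBSsee=4 WWBbSSEE=4 WWBbSSEe=8 WWBbSSee=4 WWBbSsEE=4 WWBbSsEe=8 WWBbSsee=4 WwBBSSEE=8 WwBBSSEe=16 WwBBSSee=8 WwBBSsEE=8 WwBBSsEe=16 WwBBSsee=8 WwBbSSEE=8 WwBbSSEe=16 WwBbSSee=8 WwBbSsEE=8 WwBbSsEe=16 WwBbSsee=8 wwBBSSEE=4 wwBBSSEe=8 wwBBSSee=4 wwBBSsEE=4 wwBBSsEe=8 wwBBSsee=4 wwBbSSEE=4 wwBbSSEe=8 wwBbSSee=4 wwBbSsEE=4 wwBbSsEe=8 wwBbSsee=4
wwBBSSEE hits 4/256; gcd=4; 4÷4/256÷4 = 1/64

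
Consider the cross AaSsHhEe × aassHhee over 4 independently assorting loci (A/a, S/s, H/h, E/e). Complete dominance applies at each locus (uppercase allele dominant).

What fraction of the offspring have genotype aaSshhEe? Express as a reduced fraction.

AaSsHhEe gametes: ASHE×1, ASHe×1, AShE×1, AShe×1, AsHE×1, AsHe×1, AshE×1, Ashe×1, aSHE×1, aSHe×1, aShE×1, aShe×1, asHE×1, asHe×1, ashE×1, ashe×1
aassHhee gametes: asHe×8, ashe×8
AaSsHhEe×aassHhee grid (16·16=256): AaSsHHEe=8 AaSsHHee=8 AaSsHhEe=16 AaSsHhee=16 AaSshhEe=8 AaSshhee=8 AassHHEe=8 AassHHee=8 AassHhEe=16 AassHhee=16 AasshhEe=8 Aasshhee=8 aaSsHHEe=8 aaSsHHee=8 aaSsHhEe=16 aaSsHhee=16 aaSshhEe=8 aaSshhee=8 aassHHEe=8 aassHHee=8 aassHhEe=16 aassHhee=16 aasshhEe=8 aasshhee=8
aaSshhEe hits 8/256; gcd=8; 8÷8/256÷8 = 1/32

P(aaSshhEe) = 1/32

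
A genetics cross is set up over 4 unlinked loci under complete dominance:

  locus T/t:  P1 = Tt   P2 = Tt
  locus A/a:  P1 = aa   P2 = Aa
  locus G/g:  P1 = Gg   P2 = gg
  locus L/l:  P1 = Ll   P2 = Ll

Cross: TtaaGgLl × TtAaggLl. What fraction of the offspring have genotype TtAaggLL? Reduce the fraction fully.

P(TtAaggLL) = 1/32

TtaaGgLl gametes: TaGL×2, TaGl×2, TagL×2, Tagl×2, taGL×2, taGl×2, tagL×2, tagl×2
TtAaggLl gametes: TAgL×2, TAgl×2, TagL×2, Tagl×2, tAgL×2, tAgl×2, tagL×2, tagl×2
TtaaGgLl×TtAaggLl grid (16·16=256): TTAaGgLL=4 TTAaGgLl=8 TTAaGgll=4 TTAaggLL=4 TTAaggLl=8 TTAaggll=4 TTaaGgLL=4 TTaaGgLl=8 TTaaGgll=4 TTaaggLL=4 TTaaggLl=8 TTaaggll=4 TtAaGgLL=8 TtAaGgLl=16 TtAaGgll=8 TtAaggLL=8 TtAaggLl=16 TtAaggll=8 TtaaGgLL=8 TtaaGgLl=16 TtaaGgll=8 TtaaggLL=8 TtaaggLl=16 Ttaaggll=8 ttAaGgLL=4 ttAaGgLl=8 ttAaGgll=4 ttAaggLL=4 ttAaggLl=8 ttAaggll=4 ttaaGgLL=4 ttaaGgLl=8 ttaaGgll=4 ttaaggLL=4 ttaaggLl=8 ttaaggll=4
TtAaggLL hits 8/256; gcd=8; 8÷8/256÷8 = 1/32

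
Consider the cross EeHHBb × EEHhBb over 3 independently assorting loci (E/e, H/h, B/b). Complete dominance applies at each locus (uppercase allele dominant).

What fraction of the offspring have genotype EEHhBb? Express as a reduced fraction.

EeHHBb gametes: EHB×2, EHb×2, eHB×2, eHb×2
EEHhBb gametes: EHB×2, EHb×2, EhB×2, Ehb×2
EeHHBb×EEHhBb grid (8·8=64): EEHHBB=4 EEHHBb=8 EEHHbb=4 EEHhBB=4 EEHhBb=8 EEHhbb=4 EeHHBB=4 EeHHBb=8 EeHHbb=4 EeHhBB=4 EeHhBb=8 EeHhbb=4
EEHhBb hits 8/64; gcd=8; 8÷8/64÷8 = 1/8

P(EEHhBb) = 1/8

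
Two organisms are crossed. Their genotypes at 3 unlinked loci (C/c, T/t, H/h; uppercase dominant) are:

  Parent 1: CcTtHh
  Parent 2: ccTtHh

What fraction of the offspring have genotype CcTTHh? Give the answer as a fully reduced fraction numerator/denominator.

CcTtHh gametes: CTH×1, CTh×1, CtH×1, Cth×1, cTH×1, cTh×1, ctH×1, cth×1
ccTtHh gametes: cTH×2, cTh×2, ctH×2, cth×2
CcTtHh×ccTtHh grid (8·8=64): CcTTHH=2 CcTTHh=4 CcTThh=2 CcTtHH=4 CcTtHh=8 CcTthh=4 CcttHH=2 CcttHh=4 Cctthh=2 ccTTHH=2 ccTTHh=4 ccTThh=2 ccTtHH=4 ccTtHh=8 ccTthh=4 ccttHH=2 ccttHh=4 cctthh=2
CcTTHh hits 4/64; gcd=4; 4÷4/64÷4 = 1/16

P(CcTTHh) = 1/16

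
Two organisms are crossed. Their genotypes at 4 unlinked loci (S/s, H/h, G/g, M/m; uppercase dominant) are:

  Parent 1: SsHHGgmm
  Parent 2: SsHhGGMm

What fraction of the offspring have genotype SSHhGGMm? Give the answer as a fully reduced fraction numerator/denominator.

SsHHGgmm gametes: SHGm×4, SHgm×4, sHGm×4, sHgm×4
SsHhGGMm gametes: SHGM×2, SHGm×2, ShGM×2, ShGm×2, sHGM×2, sHGm×2, shGM×2, shGm×2
SsHHGgmm×SsHhGGMm grid (16·16=256): SSHHGGMm=8 SSHHGGmm=8 SSHHGgMm=8 SSHHGgmm=8 SSHhGGMm=8 SSHhGGmm=8 SSHhGgMm=8 SSHhGgmm=8 SsHHGGMm=16 SsHHGGmm=16 SsHHGgMm=16 SsHHGgmm=16 SsHhGGMm=16 SsHhGGmm=16 SsHhGgMm=16 SsHhGgmm=16 ssHHGGMm=8 ssHHGGmm=8 ssHHGgMm=8 ssHHGgmm=8 ssHhGGMm=8 ssHhGGmm=8 ssHhGgMm=8 ssHhGgmm=8
SSHhGGMm hits 8/256; gcd=8; 8÷8/256÷8 = 1/32

P(SSHhGGMm) = 1/32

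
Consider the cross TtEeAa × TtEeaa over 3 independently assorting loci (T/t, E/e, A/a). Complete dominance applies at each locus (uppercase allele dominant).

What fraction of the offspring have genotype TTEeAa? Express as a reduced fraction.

P(TTEeAa) = 1/16

TtEeAa gametes: TEA×1, TEa×1, TeA×1, Tea×1, tEA×1, tEa×1, teA×1, tea×1
TtEeaa gametes: TEa×2, Tea×2, tEa×2, tea×2
TtEeAa×TtEeaa grid (8·8=64): TTEEAa=2 TTEEaa=2 TTEeAa=4 TTEeaa=4 TTeeAa=2 TTeeaa=2 TtEEAa=4 TtEEaa=4 TtEeAa=8 TtEeaa=8 TteeAa=4 Tteeaa=4 ttEEAa=2 ttEEaa=2 ttEeAa=4 ttEeaa=4 tteeAa=2 tteeaa=2
TTEeAa hits 4/64; gcd=4; 4÷4/64÷4 = 1/16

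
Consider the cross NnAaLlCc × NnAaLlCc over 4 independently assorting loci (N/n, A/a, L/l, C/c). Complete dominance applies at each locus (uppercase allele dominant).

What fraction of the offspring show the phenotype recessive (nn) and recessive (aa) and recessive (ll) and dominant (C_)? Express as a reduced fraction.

NnAaLlCc gametes: NALC×1, NALc×1, NAlC×1, NAlc×1, NaLC×1, NaLc×1, NalC×1, Nalc×1, nALC×1, nALc×1, nAlC×1, nAlc×1, naLC×1, naLc×1, nalC×1, nalc×1
NnAaLlCc gametes: NALC×1, NALc×1, NAlC×1, NAlc×1, NaLC×1, NaLc×1, NalC×1, Nalc×1, nALC×1, nALc×1, nAlC×1, nAlc×1, naLC×1, naLc×1, nalC×1, nalc×1
NnAaLlCc×NnAaLlCc grid (16·16=256): NNAALLCC=1 NNAALLCc=2 NNAALLcc=1 NNAALlCC=2 NNAALlCc=4 NNAALlcc=2 NNAAllCC=1 NNAAllCc=2 NNAAllcc=1 NNAaLLCC=2 NNAaLLCc=4 NNAaLLcc=2 NNAaLlCC=4 NNAaLlCc=8 NNAaLlcc=4 NNAallCC=2 NNAallCc=4 NNAallcc=2 NNaaLLCC=1 NNaaLLCc=2 NNaaLLcc=1 NNaaLlCC=2 NNaaLlCc=4 NNaaLlcc=2 NNaallCC=1 NNaallCc=2 NNaallcc=1 NnAALLCC=2 NnAALLCc=4 NnAALLcc=2 NnAALlCC=4 NnAALlCc=8 NnAALlcc=4 NnAAllCC=2 NnAAllCc=4 NnAAllcc=2 NnAaLLCC=4 NnAaLLCc=8 NnAaLLcc=4 NnAaLlCC=8 NnAaLlCc=16 NnAaLlcc=8 NnAallCC=4 NnAallCc=8 NnAallcc=4 NnaaLLCC=2 NnaaLLCc=4 NnaaLLcc=2 NnaaLlCC=4 NnaaLlCc=8 NnaaLlcc=4 NnaallCC=2 NnaallCc=4 Nnaallcc=2 nnAALLCC=1 nnAALLCc=2 nnAALLcc=1 nnAALlCC=2 nnAALlCc=4 nnAALlcc=2 nnAAllCC=1 nnAAllCc=2 nnAAllcc=1 nnAaLLCC=2 nnAaLLCc=4 nnAaLLcc=2 nnAaLlCC=4 nnAaLlCc=8 nnAaLlcc=4 nnAallCC=2 nnAallCc=4 nnAallcc=2 nnaaLLCC=1 nnaaLLCc=2 nnaaLLcc=1 nnaaLlCC=2 nnaaLlCc=4 nnaaLlcc=2 nnaallCC=1 nnaallCc=2 nnaallcc=1
nn aa ll C_ hits 3/256; gcd=1; 3÷1/256÷1 = 3/256

P(nn aa ll C_) = 3/256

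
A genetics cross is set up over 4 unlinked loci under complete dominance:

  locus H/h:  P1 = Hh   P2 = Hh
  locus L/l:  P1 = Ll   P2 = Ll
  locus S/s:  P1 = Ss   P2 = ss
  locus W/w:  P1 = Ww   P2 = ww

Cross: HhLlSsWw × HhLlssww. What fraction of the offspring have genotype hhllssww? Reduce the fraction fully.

P(hhllssww) = 1/64

HhLlSsWw gametes: HLSW×1, HLSw×1, HLsW×1, HLsw×1, HlSW×1, HlSw×1, HlsW×1, Hlsw×1, hLSW×1, hLSw×1, hLsW×1, hLsw×1, hlSW×1, hlSw×1, hlsW×1, hlsw×1
HhLlssww gametes: HLsw×4, Hlsw×4, hLsw×4, hlsw×4
HhLlSsWw×HhLlssww grid (16·16=256): HHLLSsWw=4 HHLLSsww=4 HHLLssWw=4 HHLLssww=4 HHLlSsWw=8 HHLlSsww=8 HHLlssWw=8 HHLlssww=8 HHllSsWw=4 HHllSsww=4 HHllssWw=4 HHllssww=4 HhLLSsWw=8 HhLLSsww=8 HhLLssWw=8 HhLLssww=8 HhLlSsWw=16 HhLlSsww=16 HhLlssWw=16 HhLlssww=16 HhllSsWw=8 HhllSsww=8 HhllssWw=8 Hhllssww=8 hhLLSsWw=4 hhLLSsww=4 hhLLssWw=4 hhLLssww=4 hhLlSsWw=8 hhLlSsww=8 hhLlssWw=8 hhLlssww=8 hhllSsWw=4 hhllSsww=4 hhllssWw=4 hhllssww=4
hhllssww hits 4/256; gcd=4; 4÷4/256÷4 = 1/64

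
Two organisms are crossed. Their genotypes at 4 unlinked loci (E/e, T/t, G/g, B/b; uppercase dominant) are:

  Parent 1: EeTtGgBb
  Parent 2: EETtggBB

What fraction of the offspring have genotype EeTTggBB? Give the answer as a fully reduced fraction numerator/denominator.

P(EeTTggBB) = 1/32

EeTtGgBb gametes: ETGB×1, ETGb×1, ETgB×1, ETgb×1, EtGB×1, EtGb×1, EtgB×1, Etgb×1, eTGB×1, eTGb×1, eTgB×1, eTgb×1, etGB×1, etGb×1, etgB×1, etgb×1
EETtggBB gametes: ETgB×8, EtgB×8
EeTtGgBb×EETtggBB grid (16·16=256): EETTGgBB=8 EETTGgBb=8 EETTggBB=8 EETTggBb=8 EETtGgBB=16 EETtGgBb=16 EETtggBB=16 EETtggBb=16 EEttGgBB=8 EEttGgBb=8 EEttggBB=8 EEttggBb=8 EeTTGgBB=8 EeTTGgBb=8 EeTTggBB=8 EeTTggBb=8 EeTtGgBB=16 EeTtGgBb=16 EeTtggBB=16 EeTtggBb=16 EettGgBB=8 EettGgBb=8 EettggBB=8 EettggBb=8
EeTTggBB hits 8/256; gcd=8; 8÷8/256÷8 = 1/32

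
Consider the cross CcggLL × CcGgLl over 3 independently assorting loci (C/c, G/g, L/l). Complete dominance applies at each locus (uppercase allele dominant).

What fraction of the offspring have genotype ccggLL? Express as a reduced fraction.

CcggLL gametes: CgL×4, cgL×4
CcGgLl gametes: CGL×1, CGl×1, CgL×1, Cgl×1, cGL×1, cGl×1, cgL×1, cgl×1
CcggLL×CcGgLl grid (8·8=64): CCGgLL=4 CCGgLl=4 CCggLL=4 CCggLl=4 CcGgLL=8 CcGgLl=8 CcggLL=8 CcggLl=8 ccGgLL=4 ccGgLl=4 ccggLL=4 ccggLl=4
ccggLL hits 4/64; gcd=4; 4÷4/64÷4 = 1/16

P(ccggLL) = 1/16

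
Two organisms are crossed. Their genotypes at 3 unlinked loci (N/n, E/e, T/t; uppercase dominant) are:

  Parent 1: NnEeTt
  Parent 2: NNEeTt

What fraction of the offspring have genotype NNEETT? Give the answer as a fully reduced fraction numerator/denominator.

NnEeTt gametes: NET×1, NEt×1, NeT×1, Net×1, nET×1, nEt×1, neT×1, net×1
NNEeTt gametes: NET×2, NEt×2, NeT×2, Net×2
NnEeTt×NNEeTt grid (8·8=64): NNEETT=2 NNEETt=4 NNEEtt=2 NNEeTT=4 NNEeTt=8 NNEett=4 NNeeTT=2 NNeeTt=4 NNeett=2 NnEETT=2 NnEETt=4 NnEEtt=2 NnEeTT=4 NnEeTt=8 NnEett=4 NneeTT=2 NneeTt=4 Nneett=2
NNEETT hits 2/64; gcd=2; 2÷2/64÷2 = 1/32

P(NNEETT) = 1/32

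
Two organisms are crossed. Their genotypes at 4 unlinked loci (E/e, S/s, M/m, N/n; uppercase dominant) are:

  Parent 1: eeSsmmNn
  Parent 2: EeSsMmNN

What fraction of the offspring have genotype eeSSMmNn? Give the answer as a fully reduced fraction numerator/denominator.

eeSsmmNn gametes: eSmN×4, eSmn×4, esmN×4, esmn×4
EeSsMmNN gametes: ESMN×2, ESmN×2, EsMN×2, EsmN×2, eSMN×2, eSmN×2, esMN×2, esmN×2
eeSsmmNn×EeSsMmNN grid (16·16=256): EeSSMmNN=8 EeSSMmNn=8 EeSSmmNN=8 EeSSmmNn=8 EeSsMmNN=16 EeSsMmNn=16 EeSsmmNN=16 EeSsmmNn=16 EessMmNN=8 EessMmNn=8 EessmmNN=8 EessmmNn=8 eeSSMmNN=8 eeSSMmNn=8 eeSSmmNN=8 eeSSmmNn=8 eeSsMmNN=16 eeSsMmNn=16 eeSsmmNN=16 eeSsmmNn=16 eessMmNN=8 eessMmNn=8 eessmmNN=8 eessmmNn=8
eeSSMmNn hits 8/256; gcd=8; 8÷8/256÷8 = 1/32

P(eeSSMmNn) = 1/32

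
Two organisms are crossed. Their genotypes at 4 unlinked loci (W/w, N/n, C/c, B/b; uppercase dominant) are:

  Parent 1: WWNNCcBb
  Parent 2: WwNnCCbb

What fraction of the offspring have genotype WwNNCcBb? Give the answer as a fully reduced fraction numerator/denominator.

P(WwNNCcBb) = 1/16

WWNNCcBb gametes: WNCB×4, WNCb×4, WNcB×4, WNcb×4
WwNnCCbb gametes: WNCb×4, WnCb×4, wNCb×4, wnCb×4
WWNNCcBb×WwNnCCbb grid (16·16=256): WWNNCCBb=16 WWNNCCbb=16 WWNNCcBb=16 WWNNCcbb=16 WWNnCCBb=16 WWNnCCbb=16 WWNnCcBb=16 WWNnCcbb=16 WwNNCCBb=16 WwNNCCbb=16 WwNNCcBb=16 WwNNCcbb=16 WwNnCCBb=16 WwNnCCbb=16 WwNnCcBb=16 WwNnCcbb=16
WwNNCcBb hits 16/256; gcd=16; 16÷16/256÷16 = 1/16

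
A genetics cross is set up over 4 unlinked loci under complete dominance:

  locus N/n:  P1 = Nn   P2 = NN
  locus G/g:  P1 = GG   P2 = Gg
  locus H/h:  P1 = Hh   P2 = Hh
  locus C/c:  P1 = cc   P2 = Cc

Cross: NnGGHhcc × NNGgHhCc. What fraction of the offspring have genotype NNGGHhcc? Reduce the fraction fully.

NnGGHhcc gametes: NGHc×4, NGhc×4, nGHc×4, nGhc×4
NNGgHhCc gametes: NGHC×2, NGHc×2, NGhC×2, NGhc×2, NgHC×2, NgHc×2, NghC×2, Nghc×2
NnGGHhcc×NNGgHhCc grid (16·16=256): NNGGHHCc=8 NNGGHHcc=8 NNGGHhCc=16 NNGGHhcc=16 NNGGhhCc=8 NNGGhhcc=8 NNGgHHCc=8 NNGgHHcc=8 NNGgHhCc=16 NNGgHhcc=16 NNGghhCc=8 NNGghhcc=8 NnGGHHCc=8 NnGGHHcc=8 NnGGHhCc=16 NnGGHhcc=16 NnGGhhCc=8 NnGGhhcc=8 NnGgHHCc=8 NnGgHHcc=8 NnGgHhCc=16 NnGgHhcc=16 NnGghhCc=8 NnGghhcc=8
NNGGHhcc hits 16/256; gcd=16; 16÷16/256÷16 = 1/16

P(NNGGHhcc) = 1/16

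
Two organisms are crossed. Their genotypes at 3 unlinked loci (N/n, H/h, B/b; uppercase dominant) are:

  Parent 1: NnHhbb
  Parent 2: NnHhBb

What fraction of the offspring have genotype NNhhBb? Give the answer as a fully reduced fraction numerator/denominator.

NnHhbb gametes: NHb×2, Nhb×2, nHb×2, nhb×2
NnHhBb gametes: NHB×1, NHb×1, NhB×1, Nhb×1, nHB×1, nHb×1, nhB×1, nhb×1
NnHhbb×NnHhBb grid (8·8=64): NNHHBb=2 NNHHbb=2 NNHhBb=4 NNHhbb=4 NNhhBb=2 NNhhbb=2 NnHHBb=4 NnHHbb=4 NnHhBb=8 NnHhbb=8 NnhhBb=4 Nnhhbb=4 nnHHBb=2 nnHHbb=2 nnHhBb=4 nnHhbb=4 nnhhBb=2 nnhhbb=2
NNhhBb hits 2/64; gcd=2; 2÷2/64÷2 = 1/32

P(NNhhBb) = 1/32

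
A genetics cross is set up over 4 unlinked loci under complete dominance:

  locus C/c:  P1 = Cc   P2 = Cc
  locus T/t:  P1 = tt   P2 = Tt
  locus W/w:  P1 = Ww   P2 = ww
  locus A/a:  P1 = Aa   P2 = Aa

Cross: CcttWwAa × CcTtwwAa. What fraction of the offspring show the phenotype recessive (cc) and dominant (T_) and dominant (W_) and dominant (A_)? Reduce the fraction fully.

CcttWwAa gametes: CtWA×2, CtWa×2, CtwA×2, Ctwa×2, ctWA×2, ctWa×2, ctwA×2, ctwa×2
CcTtwwAa gametes: CTwA×2, CTwa×2, CtwA×2, Ctwa×2, cTwA×2, cTwa×2, ctwA×2, ctwa×2
CcttWwAa×CcTtwwAa grid (16·16=256): CCTtWwAA=4 CCTtWwAa=8 CCTtWwaa=4 CCTtwwAA=4 CCTtwwAa=8 CCTtwwaa=4 CCttWwAA=4 CCttWwAa=8 CCttWwaa=4 CCttwwAA=4 CCttwwAa=8 CCttwwaa=4 CcTtWwAA=8 CcTtWwAa=16 CcTtWwaa=8 CcTtwwAA=8 CcTtwwAa=16 CcTtwwaa=8 CcttWwAA=8 CcttWwAa=16 CcttWwaa=8 CcttwwAA=8 CcttwwAa=16 Ccttwwaa=8 ccTtWwAA=4 ccTtWwAa=8 ccTtWwaa=4 ccTtwwAA=4 ccTtwwAa=8 ccTtwwaa=4 ccttWwAA=4 ccttWwAa=8 ccttWwaa=4 ccttwwAA=4 ccttwwAa=8 ccttwwaa=4
cc T_ W_ A_ hits 12/256; gcd=4; 12÷4/256÷4 = 3/64

P(cc T_ W_ A_) = 3/64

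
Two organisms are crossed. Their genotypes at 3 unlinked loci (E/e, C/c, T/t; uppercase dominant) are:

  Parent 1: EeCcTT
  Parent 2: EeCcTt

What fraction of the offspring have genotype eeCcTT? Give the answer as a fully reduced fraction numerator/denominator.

P(eeCcTT) = 1/16

EeCcTT gametes: ECT×2, EcT×2, eCT×2, ecT×2
EeCcTt gametes: ECT×1, ECt×1, EcT×1, Ect×1, eCT×1, eCt×1, ecT×1, ect×1
EeCcTT×EeCcTt grid (8·8=64): EECCTT=2 EECCTt=2 EECcTT=4 EECcTt=4 EEccTT=2 EEccTt=2 EeCCTT=4 EeCCTt=4 EeCcTT=8 EeCcTt=8 EeccTT=4 EeccTt=4 eeCCTT=2 eeCCTt=2 eeCcTT=4 eeCcTt=4 eeccTT=2 eeccTt=2
eeCcTT hits 4/64; gcd=4; 4÷4/64÷4 = 1/16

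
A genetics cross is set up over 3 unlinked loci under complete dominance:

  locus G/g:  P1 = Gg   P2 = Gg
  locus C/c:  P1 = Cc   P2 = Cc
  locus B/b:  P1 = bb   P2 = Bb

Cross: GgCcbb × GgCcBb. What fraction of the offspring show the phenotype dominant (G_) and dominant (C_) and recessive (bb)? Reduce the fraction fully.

GgCcbb gametes: GCb×2, Gcb×2, gCb×2, gcb×2
GgCcBb gametes: GCB×1, GCb×1, GcB×1, Gcb×1, gCB×1, gCb×1, gcB×1, gcb×1
GgCcbb×GgCcBb grid (8·8=64): GGCCBb=2 GGCCbb=2 GGCcBb=4 GGCcbb=4 GGccBb=2 GGccbb=2 GgCCBb=4 GgCCbb=4 GgCcBb=8 GgCcbb=8 GgccBb=4 Ggccbb=4 ggCCBb=2 ggCCbb=2 ggCcBb=4 ggCcbb=4 ggccBb=2 ggccbb=2
G_ C_ bb hits 18/64; gcd=2; 18÷2/64÷2 = 9/32

P(G_ C_ bb) = 9/32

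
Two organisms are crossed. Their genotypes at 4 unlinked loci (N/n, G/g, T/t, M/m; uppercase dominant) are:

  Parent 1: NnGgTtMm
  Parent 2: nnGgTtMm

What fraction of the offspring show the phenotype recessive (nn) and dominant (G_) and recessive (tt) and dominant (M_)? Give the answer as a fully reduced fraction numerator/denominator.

P(nn G_ tt M_) = 9/128

NnGgTtMm gametes: NGTM×1, NGTm×1, NGtM×1, NGtm×1, NgTM×1, NgTm×1, NgtM×1, Ngtm×1, nGTM×1, nGTm×1, nGtM×1, nGtm×1, ngTM×1, ngTm×1, ngtM×1, ngtm×1
nnGgTtMm gametes: nGTM×2, nGTm×2, nGtM×2, nGtm×2, ngTM×2, ngTm×2, ngtM×2, ngtm×2
NnGgTtMm×nnGgTtMm grid (16·16=256): NnGGTTMM=2 NnGGTTMm=4 NnGGTTmm=2 NnGGTtMM=4 NnGGTtMm=8 NnGGTtmm=4 NnGGttMM=2 NnGGttMm=4 NnGGttmm=2 NnGgTTMM=4 NnGgTTMm=8 NnGgTTmm=4 NnGgTtMM=8 NnGgTtMm=16 NnGgTtmm=8 NnGgttMM=4 NnGgttMm=8 NnGgttmm=4 NnggTTMM=2 NnggTTMm=4 NnggTTmm=2 NnggTtMM=4 NnggTtMm=8 NnggTtmm=4 NnggttMM=2 NnggttMm=4 Nnggttmm=2 nnGGTTMM=2 nnGGTTMm=4 nnGGTTmm=2 nnGGTtMM=4 nnGGTtMm=8 nnGGTtmm=4 nnGGttMM=2 nnGGttMm=4 nnGGttmm=2 nnGgTTMM=4 nnGgTTMm=8 nnGgTTmm=4 nnGgTtMM=8 nnGgTtMm=16 nnGgTtmm=8 nnGgttMM=4 nnGgttMm=8 nnGgttmm=4 nnggTTMM=2 nnggTTMm=4 nnggTTmm=2 nnggTtMM=4 nnggTtMm=8 nnggTtmm=4 nnggttMM=2 nnggttMm=4 nnggttmm=2
nn G_ tt M_ hits 18/256; gcd=2; 18÷2/256÷2 = 9/128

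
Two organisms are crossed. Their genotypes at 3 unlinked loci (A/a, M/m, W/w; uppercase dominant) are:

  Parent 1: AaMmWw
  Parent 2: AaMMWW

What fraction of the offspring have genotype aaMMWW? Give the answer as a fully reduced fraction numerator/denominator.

AaMmWw gametes: AMW×1, AMw×1, AmW×1, Amw×1, aMW×1, aMw×1, amW×1, amw×1
AaMMWW gametes: AMW×4, aMW×4
AaMmWw×AaMMWW grid (8·8=64): AAMMWW=4 AAMMWw=4 AAMmWW=4 AAMmWw=4 AaMMWW=8 AaMMWw=8 AaMmWW=8 AaMmWw=8 aaMMWW=4 aaMMWw=4 aaMmWW=4 aaMmWw=4
aaMMWW hits 4/64; gcd=4; 4÷4/64÷4 = 1/16

P(aaMMWW) = 1/16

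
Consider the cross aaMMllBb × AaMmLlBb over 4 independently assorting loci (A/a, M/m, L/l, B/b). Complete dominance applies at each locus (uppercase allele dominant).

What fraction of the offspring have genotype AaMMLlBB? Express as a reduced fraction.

P(AaMMLlBB) = 1/32

aaMMllBb gametes: aMlB×8, aMlb×8
AaMmLlBb gametes: AMLB×1, AMLb×1, AMlB×1, AMlb×1, AmLB×1, AmLb×1, AmlB×1, Amlb×1, aMLB×1, aMLb×1, aMlB×1, aMlb×1, amLB×1, amLb×1, amlB×1, amlb×1
aaMMllBb×AaMmLlBb grid (16·16=256): AaMMLlBB=8 AaMMLlBb=16 AaMMLlbb=8 AaMMllBB=8 AaMMllBb=16 AaMMllbb=8 AaMmLlBB=8 AaMmLlBb=16 AaMmLlbb=8 AaMmllBB=8 AaMmllBb=16 AaMmllbb=8 aaMMLlBB=8 aaMMLlBb=16 aaMMLlbb=8 aaMMllBB=8 aaMMllBb=16 aaMMllbb=8 aaMmLlBB=8 aaMmLlBb=16 aaMmLlbb=8 aaMmllBB=8 aaMmllBb=16 aaMmllbb=8
AaMMLlBB hits 8/256; gcd=8; 8÷8/256÷8 = 1/32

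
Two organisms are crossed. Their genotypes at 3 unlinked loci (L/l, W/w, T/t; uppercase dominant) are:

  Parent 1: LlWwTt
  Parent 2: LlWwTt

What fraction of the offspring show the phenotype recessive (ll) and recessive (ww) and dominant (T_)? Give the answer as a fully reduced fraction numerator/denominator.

LlWwTt gametes: LWT×1, LWt×1, LwT×1, Lwt×1, lWT×1, lWt×1, lwT×1, lwt×1
LlWwTt gametes: LWT×1, LWt×1, LwT×1, Lwt×1, lWT×1, lWt×1, lwT×1, lwt×1
LlWwTt×LlWwTt grid (8·8=64): LLWWTT=1 LLWWTt=2 LLWWtt=1 LLWwTT=2 LLWwTt=4 LLWwtt=2 LLwwTT=1 LLwwTt=2 LLwwtt=1 LlWWTT=2 LlWWTt=4 LlWWtt=2 LlWwTT=4 LlWwTt=8 LlWwtt=4 LlwwTT=2 LlwwTt=4 Llwwtt=2 llWWTT=1 llWWTt=2 llWWtt=1 llWwTT=2 llWwTt=4 llWwtt=2 llwwTT=1 llwwTt=2 llwwtt=1
ll ww T_ hits 3/64; gcd=1; 3÷1/64÷1 = 3/64

P(ll ww T_) = 3/64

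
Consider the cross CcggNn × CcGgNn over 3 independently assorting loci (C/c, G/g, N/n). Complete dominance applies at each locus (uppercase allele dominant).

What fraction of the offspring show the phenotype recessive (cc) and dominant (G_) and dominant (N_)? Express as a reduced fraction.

CcggNn gametes: CgN×2, Cgn×2, cgN×2, cgn×2
CcGgNn gametes: CGN×1, CGn×1, CgN×1, Cgn×1, cGN×1, cGn×1, cgN×1, cgn×1
CcggNn×CcGgNn grid (8·8=64): CCGgNN=2 CCGgNn=4 CCGgnn=2 CCggNN=2 CCggNn=4 CCggnn=2 CcGgNN=4 CcGgNn=8 CcGgnn=4 CcggNN=4 CcggNn=8 Ccggnn=4 ccGgNN=2 ccGgNn=4 ccGgnn=2 ccggNN=2 ccggNn=4 ccggnn=2
cc G_ N_ hits 6/64; gcd=2; 6÷2/64÷2 = 3/32

P(cc G_ N_) = 3/32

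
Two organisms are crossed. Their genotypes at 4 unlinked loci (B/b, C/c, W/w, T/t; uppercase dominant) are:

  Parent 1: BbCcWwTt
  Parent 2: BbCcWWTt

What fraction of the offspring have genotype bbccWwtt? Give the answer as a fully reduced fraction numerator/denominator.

P(bbccWwtt) = 1/128

BbCcWwTt gametes: BCWT×1, BCWt×1, BCwT×1, BCwt×1, BcWT×1, BcWt×1, BcwT×1, Bcwt×1, bCWT×1, bCWt×1, bCwT×1, bCwt×1, bcWT×1, bcWt×1, bcwT×1, bcwt×1
BbCcWWTt gametes: BCWT×2, BCWt×2, BcWT×2, BcWt×2, bCWT×2, bCWt×2, bcWT×2, bcWt×2
BbCcWwTt×BbCcWWTt grid (16·16=256): BBCCWWTT=2 BBCCWWTt=4 BBCCWWtt=2 BBCCWwTT=2 BBCCWwTt=4 BBCCWwtt=2 BBCcWWTT=4 BBCcWWTt=8 BBCcWWtt=4 BBCcWwTT=4 BBCcWwTt=8 BBCcWwtt=4 BBccWWTT=2 BBccWWTt=4 BBccWWtt=2 BBccWwTT=2 BBccWwTt=4 BBccWwtt=2 BbCCWWTT=4 BbCCWWTt=8 BbCCWWtt=4 BbCCWwTT=4 BbCCWwTt=8 BbCCWwtt=4 BbCcWWTT=8 BbCcWWTt=16 BbCcWWtt=8 BbCcWwTT=8 BbCcWwTt=16 BbCcWwtt=8 BbccWWTT=4 BbccWWTt=8 BbccWWtt=4 BbccWwTT=4 BbccWwTt=8 BbccWwtt=4 bbCCWWTT=2 bbCCWWTt=4 bbCCWWtt=2 bbCCWwTT=2 bbCCWwTt=4 bbCCWwtt=2 bbCcWWTT=4 bbCcWWTt=8 bbCcWWtt=4 bbCcWwTT=4 bbCcWwTt=8 bbCcWwtt=4 bbccWWTT=2 bbccWWTt=4 bbccWWtt=2 bbccWwTT=2 bbccWwTt=4 bbccWwtt=2
bbccWwtt hits 2/256; gcd=2; 2÷2/256÷2 = 1/128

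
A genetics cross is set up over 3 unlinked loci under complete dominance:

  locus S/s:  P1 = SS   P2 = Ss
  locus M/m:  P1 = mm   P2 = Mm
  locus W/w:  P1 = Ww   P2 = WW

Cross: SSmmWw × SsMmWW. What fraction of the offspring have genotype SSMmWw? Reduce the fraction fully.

SSmmWw gametes: SmW×4, Smw×4
SsMmWW gametes: SMW×2, SmW×2, sMW×2, smW×2
SSmmWw×SsMmWW grid (8·8=64): SSMmWW=8 SSMmWw=8 SSmmWW=8 SSmmWw=8 SsMmWW=8 SsMmWw=8 SsmmWW=8 SsmmWw=8
SSMmWw hits 8/64; gcd=8; 8÷8/64÷8 = 1/8

P(SSMmWw) = 1/8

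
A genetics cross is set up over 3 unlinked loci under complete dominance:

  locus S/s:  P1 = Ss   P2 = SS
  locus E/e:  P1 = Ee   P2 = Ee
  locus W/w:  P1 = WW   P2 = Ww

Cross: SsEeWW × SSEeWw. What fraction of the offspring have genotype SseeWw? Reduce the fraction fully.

SsEeWW gametes: SEW×2, SeW×2, sEW×2, seW×2
SSEeWw gametes: SEW×2, SEw×2, SeW×2, Sew×2
SsEeWW×SSEeWw grid (8·8=64): SSEEWW=4 SSEEWw=4 SSEeWW=8 SSEeWw=8 SSeeWW=4 SSeeWw=4 SsEEWW=4 SsEEWw=4 SsEeWW=8 SsEeWw=8 SseeWW=4 SseeWw=4
SseeWw hits 4/64; gcd=4; 4÷4/64÷4 = 1/16

P(SseeWw) = 1/16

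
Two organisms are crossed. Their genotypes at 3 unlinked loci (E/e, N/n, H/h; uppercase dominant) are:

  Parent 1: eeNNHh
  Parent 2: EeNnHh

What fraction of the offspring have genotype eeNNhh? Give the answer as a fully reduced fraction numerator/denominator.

P(eeNNhh) = 1/16

eeNNHh gametes: eNH×4, eNh×4
EeNnHh gametes: ENH×1, ENh×1, EnH×1, Enh×1, eNH×1, eNh×1, enH×1, enh×1
eeNNHh×EeNnHh grid (8·8=64): EeNNHH=4 EeNNHh=8 EeNNhh=4 EeNnHH=4 EeNnHh=8 EeNnhh=4 eeNNHH=4 eeNNHh=8 eeNNhh=4 eeNnHH=4 eeNnHh=8 eeNnhh=4
eeNNhh hits 4/64; gcd=4; 4÷4/64÷4 = 1/16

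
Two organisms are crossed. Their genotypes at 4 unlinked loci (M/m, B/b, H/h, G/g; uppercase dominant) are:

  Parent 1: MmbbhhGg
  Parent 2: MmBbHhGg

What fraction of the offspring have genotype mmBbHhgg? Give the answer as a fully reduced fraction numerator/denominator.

MmbbhhGg gametes: MbhG×4, Mbhg×4, mbhG×4, mbhg×4
MmBbHhGg gametes: MBHG×1, MBHg×1, MBhG×1, MBhg×1, MbHG×1, MbHg×1, MbhG×1, Mbhg×1, mBHG×1, mBHg×1, mBhG×1, mBhg×1, mbHG×1, mbHg×1, mbhG×1, mbhg×1
MmbbhhGg×MmBbHhGg grid (16·16=256): MMBbHhGG=4 MMBbHhGg=8 MMBbHhgg=4 MMBbhhGG=4 MMBbhhGg=8 MMBbhhgg=4 MMbbHhGG=4 MMbbHhGg=8 MMbbHhgg=4 MMbbhhGG=4 MMbbhhGg=8 MMbbhhgg=4 MmBbHhGG=8 MmBbHhGg=16 MmBbHhgg=8 MmBbhhGG=8 MmBbhhGg=16 MmBbhhgg=8 MmbbHhGG=8 MmbbHhGg=16 MmbbHhgg=8 MmbbhhGG=8 MmbbhhGg=16 Mmbbhhgg=8 mmBbHhGG=4 mmBbHhGg=8 mmBbHhgg=4 mmBbhhGG=4 mmBbhhGg=8 mmBbhhgg=4 mmbbHhGG=4 mmbbHhGg=8 mmbbHhgg=4 mmbbhhGG=4 mmbbhhGg=8 mmbbhhgg=4
mmBbHhgg hits 4/256; gcd=4; 4÷4/256÷4 = 1/64

P(mmBbHhgg) = 1/64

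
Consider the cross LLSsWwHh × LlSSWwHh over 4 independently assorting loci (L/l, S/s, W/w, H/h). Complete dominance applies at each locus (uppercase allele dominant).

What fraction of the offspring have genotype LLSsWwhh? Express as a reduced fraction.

LLSsWwHh gametes: LSWH×2, LSWh×2, LSwH×2, LSwh×2, LsWH×2, LsWh×2, LswH×2, Lswh×2
LlSSWwHh gametes: LSWH×2, LSWh×2, LSwH×2, LSwh×2, lSWH×2, lSWh×2, lSwH×2, lSwh×2
LLSsWwHh×LlSSWwHh grid (16·16=256): LLSSWWHH=4 LLSSWWHh=8 LLSSWWhh=4 LLSSWwHH=8 LLSSWwHh=16 LLSSWwhh=8 LLSSwwHH=4 LLSSwwHh=8 LLSSwwhh=4 LLSsWWHH=4 LLSsWWHh=8 LLSsWWhh=4 LLSsWwHH=8 LLSsWwHh=16 LLSsWwhh=8 LLSswwHH=4 LLSswwHh=8 LLSswwhh=4 LlSSWWHH=4 LlSSWWHh=8 LlSSWWhh=4 LlSSWwHH=8 LlSSWwHh=16 LlSSWwhh=8 LlSSwwHH=4 LlSSwwHh=8 LlSSwwhh=4 LlSsWWHH=4 LlSsWWHh=8 LlSsWWhh=4 LlSsWwHH=8 LlSsWwHh=16 LlSsWwhh=8 LlSswwHH=4 LlSswwHh=8 LlSswwhh=4
LLSsWwhh hits 8/256; gcd=8; 8÷8/256÷8 = 1/32

P(LLSsWwhh) = 1/32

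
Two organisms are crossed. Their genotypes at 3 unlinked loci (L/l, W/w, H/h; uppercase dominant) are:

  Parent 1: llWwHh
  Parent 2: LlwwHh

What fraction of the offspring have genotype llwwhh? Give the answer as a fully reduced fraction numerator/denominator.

P(llwwhh) = 1/16

llWwHh gametes: lWH×2, lWh×2, lwH×2, lwh×2
LlwwHh gametes: LwH×2, Lwh×2, lwH×2, lwh×2
llWwHh×LlwwHh grid (8·8=64): LlWwHH=4 LlWwHh=8 LlWwhh=4 LlwwHH=4 LlwwHh=8 Llwwhh=4 llWwHH=4 llWwHh=8 llWwhh=4 llwwHH=4 llwwHh=8 llwwhh=4
llwwhh hits 4/64; gcd=4; 4÷4/64÷4 = 1/16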